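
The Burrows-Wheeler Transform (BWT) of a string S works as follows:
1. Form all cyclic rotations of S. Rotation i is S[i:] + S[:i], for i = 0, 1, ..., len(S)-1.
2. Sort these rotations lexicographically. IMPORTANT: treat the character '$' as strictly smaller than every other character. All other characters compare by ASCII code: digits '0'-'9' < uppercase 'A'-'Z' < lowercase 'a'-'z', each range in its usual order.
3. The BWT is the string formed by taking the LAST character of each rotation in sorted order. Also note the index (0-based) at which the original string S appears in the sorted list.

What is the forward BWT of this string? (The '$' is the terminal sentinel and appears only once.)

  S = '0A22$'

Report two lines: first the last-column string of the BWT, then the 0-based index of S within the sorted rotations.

All 5 rotations (rotation i = S[i:]+S[:i]):
  rot[0] = 0A22$
  rot[1] = A22$0
  rot[2] = 22$0A
  rot[3] = 2$0A2
  rot[4] = $0A22
Sorted (with $ < everything):
  sorted[0] = $0A22  (last char: '2')
  sorted[1] = 0A22$  (last char: '$')
  sorted[2] = 2$0A2  (last char: '2')
  sorted[3] = 22$0A  (last char: 'A')
  sorted[4] = A22$0  (last char: '0')
Last column: 2$2A0
Original string S is at sorted index 1

Answer: 2$2A0
1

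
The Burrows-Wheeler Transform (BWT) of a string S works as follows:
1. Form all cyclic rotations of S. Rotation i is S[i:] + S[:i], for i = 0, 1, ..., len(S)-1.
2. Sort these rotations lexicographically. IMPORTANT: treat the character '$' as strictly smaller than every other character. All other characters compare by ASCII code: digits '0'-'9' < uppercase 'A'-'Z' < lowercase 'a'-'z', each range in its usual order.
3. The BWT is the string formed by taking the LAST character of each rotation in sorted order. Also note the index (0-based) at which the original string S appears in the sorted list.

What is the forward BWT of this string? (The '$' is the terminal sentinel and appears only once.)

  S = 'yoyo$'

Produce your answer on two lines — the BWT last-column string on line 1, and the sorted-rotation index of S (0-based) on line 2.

All 5 rotations (rotation i = S[i:]+S[:i]):
  rot[0] = yoyo$
  rot[1] = oyo$y
  rot[2] = yo$yo
  rot[3] = o$yoy
  rot[4] = $yoyo
Sorted (with $ < everything):
  sorted[0] = $yoyo  (last char: 'o')
  sorted[1] = o$yoy  (last char: 'y')
  sorted[2] = oyo$y  (last char: 'y')
  sorted[3] = yo$yo  (last char: 'o')
  sorted[4] = yoyo$  (last char: '$')
Last column: oyyo$
Original string S is at sorted index 4

Answer: oyyo$
4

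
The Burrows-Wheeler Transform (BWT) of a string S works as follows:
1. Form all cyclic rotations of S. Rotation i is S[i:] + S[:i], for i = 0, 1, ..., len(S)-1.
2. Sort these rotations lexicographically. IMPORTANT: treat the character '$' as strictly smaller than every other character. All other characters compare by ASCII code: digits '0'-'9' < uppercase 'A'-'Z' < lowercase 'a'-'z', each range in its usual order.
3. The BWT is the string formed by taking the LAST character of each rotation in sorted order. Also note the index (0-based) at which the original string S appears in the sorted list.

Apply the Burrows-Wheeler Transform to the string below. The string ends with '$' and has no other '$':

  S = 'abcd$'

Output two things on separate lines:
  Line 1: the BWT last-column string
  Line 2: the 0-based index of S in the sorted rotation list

Answer: d$abc
1

Derivation:
All 5 rotations (rotation i = S[i:]+S[:i]):
  rot[0] = abcd$
  rot[1] = bcd$a
  rot[2] = cd$ab
  rot[3] = d$abc
  rot[4] = $abcd
Sorted (with $ < everything):
  sorted[0] = $abcd  (last char: 'd')
  sorted[1] = abcd$  (last char: '$')
  sorted[2] = bcd$a  (last char: 'a')
  sorted[3] = cd$ab  (last char: 'b')
  sorted[4] = d$abc  (last char: 'c')
Last column: d$abc
Original string S is at sorted index 1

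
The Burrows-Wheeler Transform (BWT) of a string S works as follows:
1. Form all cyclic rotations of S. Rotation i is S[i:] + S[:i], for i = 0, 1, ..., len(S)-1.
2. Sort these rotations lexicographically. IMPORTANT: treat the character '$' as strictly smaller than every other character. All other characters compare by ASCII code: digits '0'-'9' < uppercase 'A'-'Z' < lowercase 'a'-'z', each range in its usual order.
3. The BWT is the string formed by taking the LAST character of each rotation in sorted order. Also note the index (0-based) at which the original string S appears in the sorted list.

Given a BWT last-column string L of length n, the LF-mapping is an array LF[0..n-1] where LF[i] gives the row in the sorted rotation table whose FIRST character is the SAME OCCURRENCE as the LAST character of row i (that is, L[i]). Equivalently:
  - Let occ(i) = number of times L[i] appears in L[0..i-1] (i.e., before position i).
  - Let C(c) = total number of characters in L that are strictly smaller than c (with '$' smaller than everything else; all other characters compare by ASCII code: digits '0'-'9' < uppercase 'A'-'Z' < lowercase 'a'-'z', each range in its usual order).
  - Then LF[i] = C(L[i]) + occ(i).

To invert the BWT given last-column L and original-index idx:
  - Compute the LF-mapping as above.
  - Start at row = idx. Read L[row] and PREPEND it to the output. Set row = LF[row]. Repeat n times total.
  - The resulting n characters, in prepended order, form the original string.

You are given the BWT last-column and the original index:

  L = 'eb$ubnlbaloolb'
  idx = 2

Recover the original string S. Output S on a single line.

Answer: balloonbubble$

Derivation:
LF mapping: 6 2 0 13 3 10 7 4 1 8 11 12 9 5
Walk LF starting at row 2, prepending L[row]:
  step 1: row=2, L[2]='$', prepend. Next row=LF[2]=0
  step 2: row=0, L[0]='e', prepend. Next row=LF[0]=6
  step 3: row=6, L[6]='l', prepend. Next row=LF[6]=7
  step 4: row=7, L[7]='b', prepend. Next row=LF[7]=4
  step 5: row=4, L[4]='b', prepend. Next row=LF[4]=3
  step 6: row=3, L[3]='u', prepend. Next row=LF[3]=13
  step 7: row=13, L[13]='b', prepend. Next row=LF[13]=5
  step 8: row=5, L[5]='n', prepend. Next row=LF[5]=10
  step 9: row=10, L[10]='o', prepend. Next row=LF[10]=11
  step 10: row=11, L[11]='o', prepend. Next row=LF[11]=12
  step 11: row=12, L[12]='l', prepend. Next row=LF[12]=9
  step 12: row=9, L[9]='l', prepend. Next row=LF[9]=8
  step 13: row=8, L[8]='a', prepend. Next row=LF[8]=1
  step 14: row=1, L[1]='b', prepend. Next row=LF[1]=2
Reversed output: balloonbubble$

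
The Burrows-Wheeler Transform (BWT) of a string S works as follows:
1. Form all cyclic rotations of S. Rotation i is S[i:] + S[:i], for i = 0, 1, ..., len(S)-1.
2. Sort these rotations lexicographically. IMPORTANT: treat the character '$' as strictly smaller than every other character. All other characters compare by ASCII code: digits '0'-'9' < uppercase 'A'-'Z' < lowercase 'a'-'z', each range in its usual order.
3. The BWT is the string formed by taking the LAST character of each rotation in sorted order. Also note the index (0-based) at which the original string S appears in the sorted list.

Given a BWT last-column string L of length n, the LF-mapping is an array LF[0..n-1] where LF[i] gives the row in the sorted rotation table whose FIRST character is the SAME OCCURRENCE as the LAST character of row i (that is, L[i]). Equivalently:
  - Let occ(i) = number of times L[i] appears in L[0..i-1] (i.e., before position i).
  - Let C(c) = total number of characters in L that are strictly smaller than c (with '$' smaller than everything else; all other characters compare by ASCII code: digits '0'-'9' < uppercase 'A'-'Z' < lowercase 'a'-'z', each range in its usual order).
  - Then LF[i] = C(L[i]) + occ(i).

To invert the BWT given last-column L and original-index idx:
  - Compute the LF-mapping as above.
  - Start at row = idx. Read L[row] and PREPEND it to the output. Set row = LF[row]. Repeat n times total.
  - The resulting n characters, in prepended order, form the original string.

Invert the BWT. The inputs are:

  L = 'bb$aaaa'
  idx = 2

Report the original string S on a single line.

LF mapping: 5 6 0 1 2 3 4
Walk LF starting at row 2, prepending L[row]:
  step 1: row=2, L[2]='$', prepend. Next row=LF[2]=0
  step 2: row=0, L[0]='b', prepend. Next row=LF[0]=5
  step 3: row=5, L[5]='a', prepend. Next row=LF[5]=3
  step 4: row=3, L[3]='a', prepend. Next row=LF[3]=1
  step 5: row=1, L[1]='b', prepend. Next row=LF[1]=6
  step 6: row=6, L[6]='a', prepend. Next row=LF[6]=4
  step 7: row=4, L[4]='a', prepend. Next row=LF[4]=2
Reversed output: aabaab$

Answer: aabaab$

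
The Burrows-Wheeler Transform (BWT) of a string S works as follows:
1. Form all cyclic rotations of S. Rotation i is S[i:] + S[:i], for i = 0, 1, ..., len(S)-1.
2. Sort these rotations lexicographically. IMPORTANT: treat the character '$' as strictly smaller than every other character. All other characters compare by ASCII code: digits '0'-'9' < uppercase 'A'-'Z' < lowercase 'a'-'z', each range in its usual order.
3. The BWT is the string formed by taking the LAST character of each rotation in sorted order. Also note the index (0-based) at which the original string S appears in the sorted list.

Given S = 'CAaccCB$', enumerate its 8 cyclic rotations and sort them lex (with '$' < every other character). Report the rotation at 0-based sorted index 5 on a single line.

Answer: accCB$CA

Derivation:
All 8 rotations (rotation i = S[i:]+S[:i]):
  rot[0] = CAaccCB$
  rot[1] = AaccCB$C
  rot[2] = accCB$CA
  rot[3] = ccCB$CAa
  rot[4] = cCB$CAac
  rot[5] = CB$CAacc
  rot[6] = B$CAaccC
  rot[7] = $CAaccCB
Sorted (with $ < everything):
  sorted[0] = $CAaccCB
  sorted[1] = AaccCB$C
  sorted[2] = B$CAaccC
  sorted[3] = CAaccCB$
  sorted[4] = CB$CAacc
  sorted[5] = accCB$CA
  sorted[6] = cCB$CAac
  sorted[7] = ccCB$CAa
sorted[5] = accCB$CA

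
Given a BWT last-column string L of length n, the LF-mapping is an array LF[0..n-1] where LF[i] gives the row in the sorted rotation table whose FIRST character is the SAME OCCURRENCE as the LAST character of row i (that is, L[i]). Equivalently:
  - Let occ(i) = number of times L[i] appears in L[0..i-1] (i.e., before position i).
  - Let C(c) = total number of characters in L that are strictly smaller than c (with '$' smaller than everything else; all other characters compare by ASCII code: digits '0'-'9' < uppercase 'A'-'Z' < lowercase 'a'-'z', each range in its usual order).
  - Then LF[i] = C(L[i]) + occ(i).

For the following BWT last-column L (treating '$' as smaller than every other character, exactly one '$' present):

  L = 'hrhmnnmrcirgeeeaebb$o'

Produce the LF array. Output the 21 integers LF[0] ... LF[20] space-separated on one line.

Char counts: '$':1, 'a':1, 'b':2, 'c':1, 'e':4, 'g':1, 'h':2, 'i':1, 'm':2, 'n':2, 'o':1, 'r':3
C (first-col start): C('$')=0, C('a')=1, C('b')=2, C('c')=4, C('e')=5, C('g')=9, C('h')=10, C('i')=12, C('m')=13, C('n')=15, C('o')=17, C('r')=18
L[0]='h': occ=0, LF[0]=C('h')+0=10+0=10
L[1]='r': occ=0, LF[1]=C('r')+0=18+0=18
L[2]='h': occ=1, LF[2]=C('h')+1=10+1=11
L[3]='m': occ=0, LF[3]=C('m')+0=13+0=13
L[4]='n': occ=0, LF[4]=C('n')+0=15+0=15
L[5]='n': occ=1, LF[5]=C('n')+1=15+1=16
L[6]='m': occ=1, LF[6]=C('m')+1=13+1=14
L[7]='r': occ=1, LF[7]=C('r')+1=18+1=19
L[8]='c': occ=0, LF[8]=C('c')+0=4+0=4
L[9]='i': occ=0, LF[9]=C('i')+0=12+0=12
L[10]='r': occ=2, LF[10]=C('r')+2=18+2=20
L[11]='g': occ=0, LF[11]=C('g')+0=9+0=9
L[12]='e': occ=0, LF[12]=C('e')+0=5+0=5
L[13]='e': occ=1, LF[13]=C('e')+1=5+1=6
L[14]='e': occ=2, LF[14]=C('e')+2=5+2=7
L[15]='a': occ=0, LF[15]=C('a')+0=1+0=1
L[16]='e': occ=3, LF[16]=C('e')+3=5+3=8
L[17]='b': occ=0, LF[17]=C('b')+0=2+0=2
L[18]='b': occ=1, LF[18]=C('b')+1=2+1=3
L[19]='$': occ=0, LF[19]=C('$')+0=0+0=0
L[20]='o': occ=0, LF[20]=C('o')+0=17+0=17

Answer: 10 18 11 13 15 16 14 19 4 12 20 9 5 6 7 1 8 2 3 0 17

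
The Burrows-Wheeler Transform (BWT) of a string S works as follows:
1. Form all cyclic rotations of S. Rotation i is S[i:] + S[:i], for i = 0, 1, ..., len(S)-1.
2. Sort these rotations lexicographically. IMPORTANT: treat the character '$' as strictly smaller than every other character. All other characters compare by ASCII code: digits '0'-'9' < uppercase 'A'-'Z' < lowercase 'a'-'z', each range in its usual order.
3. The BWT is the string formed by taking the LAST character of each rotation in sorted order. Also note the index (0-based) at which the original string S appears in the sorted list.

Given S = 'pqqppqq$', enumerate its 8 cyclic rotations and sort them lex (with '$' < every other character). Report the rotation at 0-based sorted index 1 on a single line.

Answer: ppqq$pqq

Derivation:
All 8 rotations (rotation i = S[i:]+S[:i]):
  rot[0] = pqqppqq$
  rot[1] = qqppqq$p
  rot[2] = qppqq$pq
  rot[3] = ppqq$pqq
  rot[4] = pqq$pqqp
  rot[5] = qq$pqqpp
  rot[6] = q$pqqppq
  rot[7] = $pqqppqq
Sorted (with $ < everything):
  sorted[0] = $pqqppqq
  sorted[1] = ppqq$pqq
  sorted[2] = pqq$pqqp
  sorted[3] = pqqppqq$
  sorted[4] = q$pqqppq
  sorted[5] = qppqq$pq
  sorted[6] = qq$pqqpp
  sorted[7] = qqppqq$p
sorted[1] = ppqq$pqq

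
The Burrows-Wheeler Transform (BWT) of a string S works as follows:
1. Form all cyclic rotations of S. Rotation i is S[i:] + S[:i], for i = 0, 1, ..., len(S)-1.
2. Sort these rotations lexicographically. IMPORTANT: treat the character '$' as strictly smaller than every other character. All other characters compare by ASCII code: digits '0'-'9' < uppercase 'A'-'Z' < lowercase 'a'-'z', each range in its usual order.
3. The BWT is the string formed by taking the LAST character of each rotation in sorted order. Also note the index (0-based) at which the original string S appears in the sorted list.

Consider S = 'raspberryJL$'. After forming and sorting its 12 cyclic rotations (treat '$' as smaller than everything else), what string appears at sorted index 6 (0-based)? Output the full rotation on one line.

Answer: pberryJL$ras

Derivation:
All 12 rotations (rotation i = S[i:]+S[:i]):
  rot[0] = raspberryJL$
  rot[1] = aspberryJL$r
  rot[2] = spberryJL$ra
  rot[3] = pberryJL$ras
  rot[4] = berryJL$rasp
  rot[5] = erryJL$raspb
  rot[6] = rryJL$raspbe
  rot[7] = ryJL$raspber
  rot[8] = yJL$raspberr
  rot[9] = JL$raspberry
  rot[10] = L$raspberryJ
  rot[11] = $raspberryJL
Sorted (with $ < everything):
  sorted[0] = $raspberryJL
  sorted[1] = JL$raspberry
  sorted[2] = L$raspberryJ
  sorted[3] = aspberryJL$r
  sorted[4] = berryJL$rasp
  sorted[5] = erryJL$raspb
  sorted[6] = pberryJL$ras
  sorted[7] = raspberryJL$
  sorted[8] = rryJL$raspbe
  sorted[9] = ryJL$raspber
  sorted[10] = spberryJL$ra
  sorted[11] = yJL$raspberr
sorted[6] = pberryJL$ras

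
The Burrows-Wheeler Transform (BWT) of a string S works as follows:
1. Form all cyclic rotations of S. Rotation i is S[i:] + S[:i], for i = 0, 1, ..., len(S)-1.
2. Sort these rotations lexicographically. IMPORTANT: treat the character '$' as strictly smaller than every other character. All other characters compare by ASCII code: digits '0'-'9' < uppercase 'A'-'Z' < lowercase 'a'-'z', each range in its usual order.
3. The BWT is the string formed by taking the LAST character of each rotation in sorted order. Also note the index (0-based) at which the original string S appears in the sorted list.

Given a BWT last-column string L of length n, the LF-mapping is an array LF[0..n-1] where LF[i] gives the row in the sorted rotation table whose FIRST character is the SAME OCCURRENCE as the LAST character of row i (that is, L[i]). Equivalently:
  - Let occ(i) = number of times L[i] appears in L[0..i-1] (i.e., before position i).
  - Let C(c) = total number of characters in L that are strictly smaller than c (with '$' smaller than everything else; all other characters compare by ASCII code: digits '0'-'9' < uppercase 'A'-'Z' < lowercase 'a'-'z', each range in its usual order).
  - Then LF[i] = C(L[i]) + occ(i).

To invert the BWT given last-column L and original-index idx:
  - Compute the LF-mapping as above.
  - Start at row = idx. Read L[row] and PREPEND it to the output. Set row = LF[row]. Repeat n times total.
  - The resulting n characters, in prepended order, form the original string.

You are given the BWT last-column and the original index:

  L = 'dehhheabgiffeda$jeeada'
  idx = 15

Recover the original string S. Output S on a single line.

LF mapping: 6 9 17 18 19 10 1 5 16 20 14 15 11 7 2 0 21 12 13 3 8 4
Walk LF starting at row 15, prepending L[row]:
  step 1: row=15, L[15]='$', prepend. Next row=LF[15]=0
  step 2: row=0, L[0]='d', prepend. Next row=LF[0]=6
  step 3: row=6, L[6]='a', prepend. Next row=LF[6]=1
  step 4: row=1, L[1]='e', prepend. Next row=LF[1]=9
  step 5: row=9, L[9]='i', prepend. Next row=LF[9]=20
  step 6: row=20, L[20]='d', prepend. Next row=LF[20]=8
  step 7: row=8, L[8]='g', prepend. Next row=LF[8]=16
  step 8: row=16, L[16]='j', prepend. Next row=LF[16]=21
  step 9: row=21, L[21]='a', prepend. Next row=LF[21]=4
  step 10: row=4, L[4]='h', prepend. Next row=LF[4]=19
  step 11: row=19, L[19]='a', prepend. Next row=LF[19]=3
  step 12: row=3, L[3]='h', prepend. Next row=LF[3]=18
  step 13: row=18, L[18]='e', prepend. Next row=LF[18]=13
  step 14: row=13, L[13]='d', prepend. Next row=LF[13]=7
  step 15: row=7, L[7]='b', prepend. Next row=LF[7]=5
  step 16: row=5, L[5]='e', prepend. Next row=LF[5]=10
  step 17: row=10, L[10]='f', prepend. Next row=LF[10]=14
  step 18: row=14, L[14]='a', prepend. Next row=LF[14]=2
  step 19: row=2, L[2]='h', prepend. Next row=LF[2]=17
  step 20: row=17, L[17]='e', prepend. Next row=LF[17]=12
  step 21: row=12, L[12]='e', prepend. Next row=LF[12]=11
  step 22: row=11, L[11]='f', prepend. Next row=LF[11]=15
Reversed output: feehafebdehahajgdiead$

Answer: feehafebdehahajgdiead$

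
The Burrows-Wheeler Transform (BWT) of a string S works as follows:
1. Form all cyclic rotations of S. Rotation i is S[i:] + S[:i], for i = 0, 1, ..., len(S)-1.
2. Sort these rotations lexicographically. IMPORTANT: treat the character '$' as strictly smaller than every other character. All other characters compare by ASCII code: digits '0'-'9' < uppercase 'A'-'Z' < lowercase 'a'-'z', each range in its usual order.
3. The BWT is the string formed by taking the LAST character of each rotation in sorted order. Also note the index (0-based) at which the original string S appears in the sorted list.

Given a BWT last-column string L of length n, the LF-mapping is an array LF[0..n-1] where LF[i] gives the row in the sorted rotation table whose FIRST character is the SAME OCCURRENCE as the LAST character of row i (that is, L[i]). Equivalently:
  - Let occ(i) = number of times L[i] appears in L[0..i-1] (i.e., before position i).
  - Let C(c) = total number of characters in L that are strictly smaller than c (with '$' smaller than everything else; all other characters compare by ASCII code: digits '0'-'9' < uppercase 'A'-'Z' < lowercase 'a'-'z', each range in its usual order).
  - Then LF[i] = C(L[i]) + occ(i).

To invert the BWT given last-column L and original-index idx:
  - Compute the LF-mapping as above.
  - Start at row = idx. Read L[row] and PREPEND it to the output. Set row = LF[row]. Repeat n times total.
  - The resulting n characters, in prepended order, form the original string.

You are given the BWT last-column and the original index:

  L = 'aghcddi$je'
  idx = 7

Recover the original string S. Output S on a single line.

LF mapping: 1 6 7 2 3 4 8 0 9 5
Walk LF starting at row 7, prepending L[row]:
  step 1: row=7, L[7]='$', prepend. Next row=LF[7]=0
  step 2: row=0, L[0]='a', prepend. Next row=LF[0]=1
  step 3: row=1, L[1]='g', prepend. Next row=LF[1]=6
  step 4: row=6, L[6]='i', prepend. Next row=LF[6]=8
  step 5: row=8, L[8]='j', prepend. Next row=LF[8]=9
  step 6: row=9, L[9]='e', prepend. Next row=LF[9]=5
  step 7: row=5, L[5]='d', prepend. Next row=LF[5]=4
  step 8: row=4, L[4]='d', prepend. Next row=LF[4]=3
  step 9: row=3, L[3]='c', prepend. Next row=LF[3]=2
  step 10: row=2, L[2]='h', prepend. Next row=LF[2]=7
Reversed output: hcddejiga$

Answer: hcddejiga$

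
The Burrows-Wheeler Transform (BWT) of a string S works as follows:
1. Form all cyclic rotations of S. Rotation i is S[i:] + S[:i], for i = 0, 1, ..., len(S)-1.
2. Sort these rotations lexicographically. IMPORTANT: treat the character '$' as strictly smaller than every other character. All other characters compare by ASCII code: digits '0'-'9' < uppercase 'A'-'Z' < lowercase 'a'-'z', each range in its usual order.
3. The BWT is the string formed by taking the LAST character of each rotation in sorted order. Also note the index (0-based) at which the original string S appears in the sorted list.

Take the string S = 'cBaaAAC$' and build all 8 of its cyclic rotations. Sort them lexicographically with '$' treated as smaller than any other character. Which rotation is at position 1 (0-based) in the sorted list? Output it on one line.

Answer: AAC$cBaa

Derivation:
All 8 rotations (rotation i = S[i:]+S[:i]):
  rot[0] = cBaaAAC$
  rot[1] = BaaAAC$c
  rot[2] = aaAAC$cB
  rot[3] = aAAC$cBa
  rot[4] = AAC$cBaa
  rot[5] = AC$cBaaA
  rot[6] = C$cBaaAA
  rot[7] = $cBaaAAC
Sorted (with $ < everything):
  sorted[0] = $cBaaAAC
  sorted[1] = AAC$cBaa
  sorted[2] = AC$cBaaA
  sorted[3] = BaaAAC$c
  sorted[4] = C$cBaaAA
  sorted[5] = aAAC$cBa
  sorted[6] = aaAAC$cB
  sorted[7] = cBaaAAC$
sorted[1] = AAC$cBaa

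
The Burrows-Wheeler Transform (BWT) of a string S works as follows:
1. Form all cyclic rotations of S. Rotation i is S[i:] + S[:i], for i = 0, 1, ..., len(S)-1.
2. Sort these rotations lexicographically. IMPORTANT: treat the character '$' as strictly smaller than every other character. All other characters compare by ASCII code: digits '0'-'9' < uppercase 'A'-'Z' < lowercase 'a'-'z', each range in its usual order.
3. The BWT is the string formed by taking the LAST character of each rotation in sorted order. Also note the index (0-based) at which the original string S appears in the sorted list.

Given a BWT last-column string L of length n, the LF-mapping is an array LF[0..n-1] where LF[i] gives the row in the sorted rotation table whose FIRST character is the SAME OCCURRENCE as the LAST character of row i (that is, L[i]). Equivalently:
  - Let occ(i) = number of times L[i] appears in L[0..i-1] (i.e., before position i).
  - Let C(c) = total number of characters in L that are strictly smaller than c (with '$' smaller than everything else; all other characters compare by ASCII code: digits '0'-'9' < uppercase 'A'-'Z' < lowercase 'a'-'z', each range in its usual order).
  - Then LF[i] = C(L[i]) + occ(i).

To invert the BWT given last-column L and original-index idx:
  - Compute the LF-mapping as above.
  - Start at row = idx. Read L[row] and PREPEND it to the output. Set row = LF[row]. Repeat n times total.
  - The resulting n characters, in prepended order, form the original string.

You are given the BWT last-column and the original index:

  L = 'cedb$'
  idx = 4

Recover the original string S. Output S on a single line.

Answer: ebdc$

Derivation:
LF mapping: 2 4 3 1 0
Walk LF starting at row 4, prepending L[row]:
  step 1: row=4, L[4]='$', prepend. Next row=LF[4]=0
  step 2: row=0, L[0]='c', prepend. Next row=LF[0]=2
  step 3: row=2, L[2]='d', prepend. Next row=LF[2]=3
  step 4: row=3, L[3]='b', prepend. Next row=LF[3]=1
  step 5: row=1, L[1]='e', prepend. Next row=LF[1]=4
Reversed output: ebdc$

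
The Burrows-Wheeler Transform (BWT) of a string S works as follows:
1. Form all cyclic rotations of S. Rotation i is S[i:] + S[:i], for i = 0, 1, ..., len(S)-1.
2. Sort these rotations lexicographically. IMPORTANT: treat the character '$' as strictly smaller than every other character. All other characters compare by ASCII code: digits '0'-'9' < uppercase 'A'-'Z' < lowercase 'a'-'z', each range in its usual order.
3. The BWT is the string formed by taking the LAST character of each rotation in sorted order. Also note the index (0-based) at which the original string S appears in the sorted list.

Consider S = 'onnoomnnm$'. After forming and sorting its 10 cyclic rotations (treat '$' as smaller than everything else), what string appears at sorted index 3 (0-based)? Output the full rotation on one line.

All 10 rotations (rotation i = S[i:]+S[:i]):
  rot[0] = onnoomnnm$
  rot[1] = nnoomnnm$o
  rot[2] = noomnnm$on
  rot[3] = oomnnm$onn
  rot[4] = omnnm$onno
  rot[5] = mnnm$onnoo
  rot[6] = nnm$onnoom
  rot[7] = nm$onnoomn
  rot[8] = m$onnoomnn
  rot[9] = $onnoomnnm
Sorted (with $ < everything):
  sorted[0] = $onnoomnnm
  sorted[1] = m$onnoomnn
  sorted[2] = mnnm$onnoo
  sorted[3] = nm$onnoomn
  sorted[4] = nnm$onnoom
  sorted[5] = nnoomnnm$o
  sorted[6] = noomnnm$on
  sorted[7] = omnnm$onno
  sorted[8] = onnoomnnm$
  sorted[9] = oomnnm$onn
sorted[3] = nm$onnoomn

Answer: nm$onnoomn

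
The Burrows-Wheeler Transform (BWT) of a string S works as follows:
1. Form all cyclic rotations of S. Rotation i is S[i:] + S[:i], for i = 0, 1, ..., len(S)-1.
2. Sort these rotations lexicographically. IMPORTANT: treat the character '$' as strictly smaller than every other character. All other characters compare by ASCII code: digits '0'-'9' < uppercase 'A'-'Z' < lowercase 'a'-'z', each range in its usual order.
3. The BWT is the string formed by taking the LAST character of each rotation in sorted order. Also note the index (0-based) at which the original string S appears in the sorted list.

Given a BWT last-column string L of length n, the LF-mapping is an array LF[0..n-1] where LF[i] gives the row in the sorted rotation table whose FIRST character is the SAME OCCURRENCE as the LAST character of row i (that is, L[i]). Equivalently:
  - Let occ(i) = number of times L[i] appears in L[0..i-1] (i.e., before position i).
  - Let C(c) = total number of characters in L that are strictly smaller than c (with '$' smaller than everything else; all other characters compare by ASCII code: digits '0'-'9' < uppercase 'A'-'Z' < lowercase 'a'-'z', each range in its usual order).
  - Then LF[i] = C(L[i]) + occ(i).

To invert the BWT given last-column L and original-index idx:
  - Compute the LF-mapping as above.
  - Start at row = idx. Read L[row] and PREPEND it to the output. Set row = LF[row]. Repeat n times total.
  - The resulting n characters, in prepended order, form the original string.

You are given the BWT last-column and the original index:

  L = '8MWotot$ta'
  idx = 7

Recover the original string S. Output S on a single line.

Answer: tattooWM8$

Derivation:
LF mapping: 1 2 3 5 7 6 8 0 9 4
Walk LF starting at row 7, prepending L[row]:
  step 1: row=7, L[7]='$', prepend. Next row=LF[7]=0
  step 2: row=0, L[0]='8', prepend. Next row=LF[0]=1
  step 3: row=1, L[1]='M', prepend. Next row=LF[1]=2
  step 4: row=2, L[2]='W', prepend. Next row=LF[2]=3
  step 5: row=3, L[3]='o', prepend. Next row=LF[3]=5
  step 6: row=5, L[5]='o', prepend. Next row=LF[5]=6
  step 7: row=6, L[6]='t', prepend. Next row=LF[6]=8
  step 8: row=8, L[8]='t', prepend. Next row=LF[8]=9
  step 9: row=9, L[9]='a', prepend. Next row=LF[9]=4
  step 10: row=4, L[4]='t', prepend. Next row=LF[4]=7
Reversed output: tattooWM8$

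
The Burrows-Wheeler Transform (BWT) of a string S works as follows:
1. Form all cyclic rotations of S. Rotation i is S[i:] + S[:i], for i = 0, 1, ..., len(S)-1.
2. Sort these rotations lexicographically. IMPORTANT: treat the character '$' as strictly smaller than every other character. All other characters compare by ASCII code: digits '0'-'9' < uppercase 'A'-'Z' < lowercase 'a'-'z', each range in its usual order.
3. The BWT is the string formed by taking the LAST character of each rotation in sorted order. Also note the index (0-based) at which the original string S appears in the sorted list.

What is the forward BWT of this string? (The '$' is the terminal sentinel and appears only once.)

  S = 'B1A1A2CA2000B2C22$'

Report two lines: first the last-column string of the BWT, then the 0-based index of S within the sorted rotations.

Answer: 2200BA2ACBA1C1$022
14

Derivation:
All 18 rotations (rotation i = S[i:]+S[:i]):
  rot[0] = B1A1A2CA2000B2C22$
  rot[1] = 1A1A2CA2000B2C22$B
  rot[2] = A1A2CA2000B2C22$B1
  rot[3] = 1A2CA2000B2C22$B1A
  rot[4] = A2CA2000B2C22$B1A1
  rot[5] = 2CA2000B2C22$B1A1A
  rot[6] = CA2000B2C22$B1A1A2
  rot[7] = A2000B2C22$B1A1A2C
  rot[8] = 2000B2C22$B1A1A2CA
  rot[9] = 000B2C22$B1A1A2CA2
  rot[10] = 00B2C22$B1A1A2CA20
  rot[11] = 0B2C22$B1A1A2CA200
  rot[12] = B2C22$B1A1A2CA2000
  rot[13] = 2C22$B1A1A2CA2000B
  rot[14] = C22$B1A1A2CA2000B2
  rot[15] = 22$B1A1A2CA2000B2C
  rot[16] = 2$B1A1A2CA2000B2C2
  rot[17] = $B1A1A2CA2000B2C22
Sorted (with $ < everything):
  sorted[0] = $B1A1A2CA2000B2C22  (last char: '2')
  sorted[1] = 000B2C22$B1A1A2CA2  (last char: '2')
  sorted[2] = 00B2C22$B1A1A2CA20  (last char: '0')
  sorted[3] = 0B2C22$B1A1A2CA200  (last char: '0')
  sorted[4] = 1A1A2CA2000B2C22$B  (last char: 'B')
  sorted[5] = 1A2CA2000B2C22$B1A  (last char: 'A')
  sorted[6] = 2$B1A1A2CA2000B2C2  (last char: '2')
  sorted[7] = 2000B2C22$B1A1A2CA  (last char: 'A')
  sorted[8] = 22$B1A1A2CA2000B2C  (last char: 'C')
  sorted[9] = 2C22$B1A1A2CA2000B  (last char: 'B')
  sorted[10] = 2CA2000B2C22$B1A1A  (last char: 'A')
  sorted[11] = A1A2CA2000B2C22$B1  (last char: '1')
  sorted[12] = A2000B2C22$B1A1A2C  (last char: 'C')
  sorted[13] = A2CA2000B2C22$B1A1  (last char: '1')
  sorted[14] = B1A1A2CA2000B2C22$  (last char: '$')
  sorted[15] = B2C22$B1A1A2CA2000  (last char: '0')
  sorted[16] = C22$B1A1A2CA2000B2  (last char: '2')
  sorted[17] = CA2000B2C22$B1A1A2  (last char: '2')
Last column: 2200BA2ACBA1C1$022
Original string S is at sorted index 14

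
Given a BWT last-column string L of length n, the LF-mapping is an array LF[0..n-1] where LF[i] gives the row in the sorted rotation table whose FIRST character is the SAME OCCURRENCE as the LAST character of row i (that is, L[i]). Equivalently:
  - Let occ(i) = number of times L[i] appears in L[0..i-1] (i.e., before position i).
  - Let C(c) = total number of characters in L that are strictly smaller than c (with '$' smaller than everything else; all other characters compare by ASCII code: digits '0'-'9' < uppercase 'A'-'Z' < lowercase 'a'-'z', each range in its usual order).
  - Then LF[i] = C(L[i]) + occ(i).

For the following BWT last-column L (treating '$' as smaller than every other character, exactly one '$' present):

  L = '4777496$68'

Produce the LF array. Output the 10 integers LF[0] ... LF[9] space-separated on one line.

Answer: 1 5 6 7 2 9 3 0 4 8

Derivation:
Char counts: '$':1, '4':2, '6':2, '7':3, '8':1, '9':1
C (first-col start): C('$')=0, C('4')=1, C('6')=3, C('7')=5, C('8')=8, C('9')=9
L[0]='4': occ=0, LF[0]=C('4')+0=1+0=1
L[1]='7': occ=0, LF[1]=C('7')+0=5+0=5
L[2]='7': occ=1, LF[2]=C('7')+1=5+1=6
L[3]='7': occ=2, LF[3]=C('7')+2=5+2=7
L[4]='4': occ=1, LF[4]=C('4')+1=1+1=2
L[5]='9': occ=0, LF[5]=C('9')+0=9+0=9
L[6]='6': occ=0, LF[6]=C('6')+0=3+0=3
L[7]='$': occ=0, LF[7]=C('$')+0=0+0=0
L[8]='6': occ=1, LF[8]=C('6')+1=3+1=4
L[9]='8': occ=0, LF[9]=C('8')+0=8+0=8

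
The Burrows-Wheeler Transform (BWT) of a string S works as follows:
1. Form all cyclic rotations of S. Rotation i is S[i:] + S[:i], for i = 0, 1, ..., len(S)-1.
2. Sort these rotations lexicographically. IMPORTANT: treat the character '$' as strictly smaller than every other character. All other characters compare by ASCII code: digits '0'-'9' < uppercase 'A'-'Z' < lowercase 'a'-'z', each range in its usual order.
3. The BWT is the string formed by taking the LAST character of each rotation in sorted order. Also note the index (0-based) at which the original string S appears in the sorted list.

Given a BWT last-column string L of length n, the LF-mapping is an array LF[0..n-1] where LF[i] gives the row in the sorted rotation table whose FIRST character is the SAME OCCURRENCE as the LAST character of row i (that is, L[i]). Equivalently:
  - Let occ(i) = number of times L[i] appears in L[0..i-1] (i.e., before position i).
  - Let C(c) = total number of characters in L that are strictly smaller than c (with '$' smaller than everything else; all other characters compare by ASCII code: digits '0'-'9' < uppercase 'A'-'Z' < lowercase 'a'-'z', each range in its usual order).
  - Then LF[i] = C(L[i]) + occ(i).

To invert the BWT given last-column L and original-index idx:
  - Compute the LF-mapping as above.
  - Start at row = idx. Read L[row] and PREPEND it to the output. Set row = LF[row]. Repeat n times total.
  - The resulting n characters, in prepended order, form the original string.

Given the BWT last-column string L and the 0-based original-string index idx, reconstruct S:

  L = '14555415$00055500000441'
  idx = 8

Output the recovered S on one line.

LF mapping: 9 12 16 17 18 13 10 19 0 1 2 3 20 21 22 4 5 6 7 8 14 15 11
Walk LF starting at row 8, prepending L[row]:
  step 1: row=8, L[8]='$', prepend. Next row=LF[8]=0
  step 2: row=0, L[0]='1', prepend. Next row=LF[0]=9
  step 3: row=9, L[9]='0', prepend. Next row=LF[9]=1
  step 4: row=1, L[1]='4', prepend. Next row=LF[1]=12
  step 5: row=12, L[12]='5', prepend. Next row=LF[12]=20
  step 6: row=20, L[20]='4', prepend. Next row=LF[20]=14
  step 7: row=14, L[14]='5', prepend. Next row=LF[14]=22
  step 8: row=22, L[22]='1', prepend. Next row=LF[22]=11
  step 9: row=11, L[11]='0', prepend. Next row=LF[11]=3
  step 10: row=3, L[3]='5', prepend. Next row=LF[3]=17
  step 11: row=17, L[17]='0', prepend. Next row=LF[17]=6
  step 12: row=6, L[6]='1', prepend. Next row=LF[6]=10
  step 13: row=10, L[10]='0', prepend. Next row=LF[10]=2
  step 14: row=2, L[2]='5', prepend. Next row=LF[2]=16
  step 15: row=16, L[16]='0', prepend. Next row=LF[16]=5
  step 16: row=5, L[5]='4', prepend. Next row=LF[5]=13
  step 17: row=13, L[13]='5', prepend. Next row=LF[13]=21
  step 18: row=21, L[21]='4', prepend. Next row=LF[21]=15
  step 19: row=15, L[15]='0', prepend. Next row=LF[15]=4
  step 20: row=4, L[4]='5', prepend. Next row=LF[4]=18
  step 21: row=18, L[18]='0', prepend. Next row=LF[18]=7
  step 22: row=7, L[7]='5', prepend. Next row=LF[7]=19
  step 23: row=19, L[19]='0', prepend. Next row=LF[19]=8
Reversed output: 0505045405010501545401$

Answer: 0505045405010501545401$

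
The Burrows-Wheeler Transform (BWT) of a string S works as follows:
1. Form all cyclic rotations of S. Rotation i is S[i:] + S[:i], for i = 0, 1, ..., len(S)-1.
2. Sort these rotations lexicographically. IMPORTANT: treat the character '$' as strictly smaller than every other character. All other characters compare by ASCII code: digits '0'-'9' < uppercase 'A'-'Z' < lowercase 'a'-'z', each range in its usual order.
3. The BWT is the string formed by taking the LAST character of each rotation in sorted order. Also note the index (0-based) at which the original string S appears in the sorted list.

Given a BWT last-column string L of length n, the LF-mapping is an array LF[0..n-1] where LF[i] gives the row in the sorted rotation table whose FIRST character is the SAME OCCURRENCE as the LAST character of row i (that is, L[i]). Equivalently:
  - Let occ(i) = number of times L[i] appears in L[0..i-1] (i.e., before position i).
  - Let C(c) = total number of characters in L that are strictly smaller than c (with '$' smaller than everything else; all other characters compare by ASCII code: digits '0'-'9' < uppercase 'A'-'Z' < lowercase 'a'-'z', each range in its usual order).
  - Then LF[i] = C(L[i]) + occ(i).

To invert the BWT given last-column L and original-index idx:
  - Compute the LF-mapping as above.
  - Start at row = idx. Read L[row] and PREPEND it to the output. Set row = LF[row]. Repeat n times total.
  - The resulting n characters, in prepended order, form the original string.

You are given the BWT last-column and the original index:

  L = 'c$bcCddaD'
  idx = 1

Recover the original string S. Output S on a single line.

LF mapping: 5 0 4 6 1 7 8 3 2
Walk LF starting at row 1, prepending L[row]:
  step 1: row=1, L[1]='$', prepend. Next row=LF[1]=0
  step 2: row=0, L[0]='c', prepend. Next row=LF[0]=5
  step 3: row=5, L[5]='d', prepend. Next row=LF[5]=7
  step 4: row=7, L[7]='a', prepend. Next row=LF[7]=3
  step 5: row=3, L[3]='c', prepend. Next row=LF[3]=6
  step 6: row=6, L[6]='d', prepend. Next row=LF[6]=8
  step 7: row=8, L[8]='D', prepend. Next row=LF[8]=2
  step 8: row=2, L[2]='b', prepend. Next row=LF[2]=4
  step 9: row=4, L[4]='C', prepend. Next row=LF[4]=1
Reversed output: CbDdcadc$

Answer: CbDdcadc$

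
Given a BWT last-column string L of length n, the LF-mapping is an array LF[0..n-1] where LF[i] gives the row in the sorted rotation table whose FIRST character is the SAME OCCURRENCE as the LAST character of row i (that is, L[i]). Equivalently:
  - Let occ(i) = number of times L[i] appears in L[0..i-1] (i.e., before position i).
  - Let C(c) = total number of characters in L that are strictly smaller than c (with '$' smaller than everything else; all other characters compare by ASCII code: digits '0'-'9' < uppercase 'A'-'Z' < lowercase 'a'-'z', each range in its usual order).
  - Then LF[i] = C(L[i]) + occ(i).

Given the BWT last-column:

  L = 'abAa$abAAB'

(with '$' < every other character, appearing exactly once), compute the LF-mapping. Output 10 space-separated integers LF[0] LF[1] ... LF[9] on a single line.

Char counts: '$':1, 'A':3, 'B':1, 'a':3, 'b':2
C (first-col start): C('$')=0, C('A')=1, C('B')=4, C('a')=5, C('b')=8
L[0]='a': occ=0, LF[0]=C('a')+0=5+0=5
L[1]='b': occ=0, LF[1]=C('b')+0=8+0=8
L[2]='A': occ=0, LF[2]=C('A')+0=1+0=1
L[3]='a': occ=1, LF[3]=C('a')+1=5+1=6
L[4]='$': occ=0, LF[4]=C('$')+0=0+0=0
L[5]='a': occ=2, LF[5]=C('a')+2=5+2=7
L[6]='b': occ=1, LF[6]=C('b')+1=8+1=9
L[7]='A': occ=1, LF[7]=C('A')+1=1+1=2
L[8]='A': occ=2, LF[8]=C('A')+2=1+2=3
L[9]='B': occ=0, LF[9]=C('B')+0=4+0=4

Answer: 5 8 1 6 0 7 9 2 3 4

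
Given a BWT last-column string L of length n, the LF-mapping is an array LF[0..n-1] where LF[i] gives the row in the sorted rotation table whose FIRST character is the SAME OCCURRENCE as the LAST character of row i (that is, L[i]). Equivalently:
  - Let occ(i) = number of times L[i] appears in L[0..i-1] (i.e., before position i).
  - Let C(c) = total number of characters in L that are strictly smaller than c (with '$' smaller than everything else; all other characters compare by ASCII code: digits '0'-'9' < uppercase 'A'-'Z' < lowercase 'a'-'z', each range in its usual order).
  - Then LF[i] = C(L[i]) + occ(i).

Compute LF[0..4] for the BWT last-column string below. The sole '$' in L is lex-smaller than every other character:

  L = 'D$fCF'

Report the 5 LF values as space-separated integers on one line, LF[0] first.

Answer: 2 0 4 1 3

Derivation:
Char counts: '$':1, 'C':1, 'D':1, 'F':1, 'f':1
C (first-col start): C('$')=0, C('C')=1, C('D')=2, C('F')=3, C('f')=4
L[0]='D': occ=0, LF[0]=C('D')+0=2+0=2
L[1]='$': occ=0, LF[1]=C('$')+0=0+0=0
L[2]='f': occ=0, LF[2]=C('f')+0=4+0=4
L[3]='C': occ=0, LF[3]=C('C')+0=1+0=1
L[4]='F': occ=0, LF[4]=C('F')+0=3+0=3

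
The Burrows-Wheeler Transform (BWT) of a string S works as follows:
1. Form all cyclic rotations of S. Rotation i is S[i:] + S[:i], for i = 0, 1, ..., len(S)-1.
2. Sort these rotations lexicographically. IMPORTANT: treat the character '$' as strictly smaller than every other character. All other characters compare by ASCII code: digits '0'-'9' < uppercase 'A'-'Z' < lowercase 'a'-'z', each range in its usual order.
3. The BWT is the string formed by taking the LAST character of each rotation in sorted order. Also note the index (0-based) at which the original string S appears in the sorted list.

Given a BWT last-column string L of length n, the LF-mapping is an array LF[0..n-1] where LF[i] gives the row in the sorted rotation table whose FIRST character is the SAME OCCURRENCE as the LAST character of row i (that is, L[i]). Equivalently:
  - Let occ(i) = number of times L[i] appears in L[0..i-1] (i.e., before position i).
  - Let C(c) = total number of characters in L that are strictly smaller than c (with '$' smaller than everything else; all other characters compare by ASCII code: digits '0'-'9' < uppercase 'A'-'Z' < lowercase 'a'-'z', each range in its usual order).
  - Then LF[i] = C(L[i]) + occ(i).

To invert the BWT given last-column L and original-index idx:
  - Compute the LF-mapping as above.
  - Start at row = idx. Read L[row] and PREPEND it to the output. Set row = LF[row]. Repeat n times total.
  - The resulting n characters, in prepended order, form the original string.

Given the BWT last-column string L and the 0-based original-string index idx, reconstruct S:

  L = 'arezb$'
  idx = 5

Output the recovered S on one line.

Answer: zebra$

Derivation:
LF mapping: 1 4 3 5 2 0
Walk LF starting at row 5, prepending L[row]:
  step 1: row=5, L[5]='$', prepend. Next row=LF[5]=0
  step 2: row=0, L[0]='a', prepend. Next row=LF[0]=1
  step 3: row=1, L[1]='r', prepend. Next row=LF[1]=4
  step 4: row=4, L[4]='b', prepend. Next row=LF[4]=2
  step 5: row=2, L[2]='e', prepend. Next row=LF[2]=3
  step 6: row=3, L[3]='z', prepend. Next row=LF[3]=5
Reversed output: zebra$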